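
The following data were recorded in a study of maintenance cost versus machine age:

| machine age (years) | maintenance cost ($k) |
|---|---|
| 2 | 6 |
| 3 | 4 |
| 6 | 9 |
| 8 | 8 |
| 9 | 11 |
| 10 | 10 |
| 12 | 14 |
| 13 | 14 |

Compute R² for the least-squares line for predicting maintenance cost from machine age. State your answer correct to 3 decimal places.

n = 8, Σx = 63, Σy = 76, Σxy = 691, Σx² = 607, Σy² = 810
Sxx = Σx² − (Σx)²/n = 607 − 496.125 = 110.875
Sxy = Σxy − (Σx)(Σy)/n = 691 − 598.5 = 92.5
Syy = Σy² − (Σy)²/n = 810 − 722 = 88
R² = Sxy²/(Sxx·Syy) = (92.5)²/(110.875·88) = 0.876935

0.877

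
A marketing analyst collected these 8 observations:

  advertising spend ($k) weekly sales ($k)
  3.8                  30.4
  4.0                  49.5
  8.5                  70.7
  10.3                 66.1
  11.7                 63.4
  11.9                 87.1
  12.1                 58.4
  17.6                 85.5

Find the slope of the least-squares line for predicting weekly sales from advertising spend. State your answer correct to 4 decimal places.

3.3029

n = 8, Σx = 79.9, Σy = 511.1, Σxy = 5585.01, Σx² = 943.45
Sxx = Σx² − (Σx)²/n = 943.45 − 798.00125 = 145.44875
Sxy = Σxy − (Σx)(Σy)/n = 5585.01 − 5104.61125 = 480.39875
b = Sxy/Sxx = 480.39875/145.44875 = 3.302873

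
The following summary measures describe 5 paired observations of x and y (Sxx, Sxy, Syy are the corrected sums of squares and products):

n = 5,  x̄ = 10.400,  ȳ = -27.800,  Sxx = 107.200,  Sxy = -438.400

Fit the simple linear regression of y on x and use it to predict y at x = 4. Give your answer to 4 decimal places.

-1.6269

b = Sxy/Sxx = -438.4/107.2 = -4.089552
a = ȳ − b·x̄ = -27.8 − (-4.089552)·10.4 = 14.731343
ŷ(4) = a + b·4 = 14.731343 + (-4.089552)·4 = -1.626866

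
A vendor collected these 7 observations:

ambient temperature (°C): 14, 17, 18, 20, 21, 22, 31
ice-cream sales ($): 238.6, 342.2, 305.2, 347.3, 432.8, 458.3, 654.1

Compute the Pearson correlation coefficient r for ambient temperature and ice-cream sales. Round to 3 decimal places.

n = 7, Σx = 143, Σy = 2778.5, Σxy = 61045.9, Σx² = 3095, Σy² = 1212996.67
Sxx = Σx² − (Σx)²/n = 3095 − 2921.285714 = 173.714286
Sxy = Σxy − (Σx)(Σy)/n = 61045.9 − 56760.785714 = 4285.114286
Syy = Σy² − (Σy)²/n = 1212996.67 − 1102866.035714 = 110130.634286
r = Sxy/√(Sxx·Syy) = 4285.114286/√(19131264.470204) = 4285.114286/4373.930094 = 0.979694

0.980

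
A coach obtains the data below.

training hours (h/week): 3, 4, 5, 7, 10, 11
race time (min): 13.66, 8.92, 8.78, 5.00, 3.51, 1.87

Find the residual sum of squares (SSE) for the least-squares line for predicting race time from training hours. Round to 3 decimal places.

9.435

n = 6, Σx = 40, Σy = 41.74, Σxy = 211.23, Σx² = 320, Σy² = 384.0674
Sxx = Σx² − (Σx)²/n = 320 − 266.666667 = 53.333333
Sxy = Σxy − (Σx)(Σy)/n = 211.23 − 278.266667 = -67.036667
Syy = Σy² − (Σy)²/n = 384.0674 − 290.371267 = 93.696133
b = Sxy/Sxx = -67.036667/53.333333 = -1.256938
SSE = Syy − b·Sxy = 93.696133 − (-1.256938)·(-67.036667) = 9.435233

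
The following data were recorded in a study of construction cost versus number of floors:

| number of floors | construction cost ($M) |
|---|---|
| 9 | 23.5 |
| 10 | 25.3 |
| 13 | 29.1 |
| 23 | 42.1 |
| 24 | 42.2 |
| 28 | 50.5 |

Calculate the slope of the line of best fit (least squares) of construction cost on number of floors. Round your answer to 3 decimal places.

n = 6, Σx = 107, Σy = 212.7, Σxy = 4237.9, Σx² = 2239
Sxx = Σx² − (Σx)²/n = 2239 − 1908.166667 = 330.833333
Sxy = Σxy − (Σx)(Σy)/n = 4237.9 − 3793.15 = 444.75
b = Sxy/Sxx = 444.75/330.833333 = 1.344332

1.344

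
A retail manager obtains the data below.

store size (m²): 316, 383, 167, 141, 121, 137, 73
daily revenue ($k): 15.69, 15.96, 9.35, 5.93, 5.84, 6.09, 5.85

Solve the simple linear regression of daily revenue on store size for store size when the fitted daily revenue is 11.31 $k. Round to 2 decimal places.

243.20

n = 7, Σx = 1338, Σy = 64.71, Σxy = 15436.32, Σx² = 333054
Sxx = Σx² − (Σx)²/n = 333054 − 255749.142857 = 77304.857143
Sxy = Σxy − (Σx)(Σy)/n = 15436.32 − 12368.854286 = 3067.465714
b = Sxy/Sxx = 3067.465714/77304.857143 = 0.039680
a = ȳ − b·x̄ = 9.244286 − 0.039680·191.142857 = 1.659715
Set a + b·x = 11.31: x = (11.31 − 1.659715) / 0.039680 = 243.202036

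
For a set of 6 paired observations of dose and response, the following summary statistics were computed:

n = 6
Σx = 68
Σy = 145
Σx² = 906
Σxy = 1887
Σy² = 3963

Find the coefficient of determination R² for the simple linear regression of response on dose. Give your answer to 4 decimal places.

Sxx = Σx² − (Σx)²/n = 906 − 770.666667 = 135.333333
Sxy = Σxy − (Σx)(Σy)/n = 1887 − 1643.333333 = 243.666667
Syy = Σy² − (Σy)²/n = 3963 − 3504.166667 = 458.833333
R² = Sxy²/(Sxx·Syy) = (243.666667)²/(135.333333·458.833333) = 0.956164

0.9562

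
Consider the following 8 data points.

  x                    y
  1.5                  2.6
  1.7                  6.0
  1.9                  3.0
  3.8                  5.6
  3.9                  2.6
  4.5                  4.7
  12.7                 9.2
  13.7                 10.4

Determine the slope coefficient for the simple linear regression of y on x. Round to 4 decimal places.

0.5375

n = 8, Σx = 43.7, Σy = 44.1, Σxy = 331.69, Σx² = 407.63
Sxx = Σx² − (Σx)²/n = 407.63 − 238.71125 = 168.91875
Sxy = Σxy − (Σx)(Σy)/n = 331.69 − 240.89625 = 90.79375
b = Sxy/Sxx = 90.79375/168.91875 = 0.537500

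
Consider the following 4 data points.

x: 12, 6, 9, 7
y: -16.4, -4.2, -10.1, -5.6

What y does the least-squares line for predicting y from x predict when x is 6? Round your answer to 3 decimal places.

-3.890

n = 4, Σx = 34, Σy = -36.3, Σxy = -352.1, Σx² = 310
Sxx = Σx² − (Σx)²/n = 310 − 289 = 21
Sxy = Σxy − (Σx)(Σy)/n = -352.1 − (-308.55) = -43.55
b = Sxy/Sxx = -43.55/21 = -2.073810
a = ȳ − b·x̄ = -9.075 − (-2.073810)·8.5 = 8.552381
ŷ(6) = a + b·6 = 8.552381 + (-2.073810)·6 = -3.890476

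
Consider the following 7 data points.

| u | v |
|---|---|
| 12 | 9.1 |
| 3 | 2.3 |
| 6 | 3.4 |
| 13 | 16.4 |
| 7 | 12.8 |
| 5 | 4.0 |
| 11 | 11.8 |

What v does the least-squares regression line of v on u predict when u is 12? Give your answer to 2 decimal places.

n = 7, Σx = 57, Σy = 59.8, Σxy = 589.1, Σx² = 553
Sxx = Σx² − (Σx)²/n = 553 − 464.142857 = 88.857143
Sxy = Σxy − (Σx)(Σy)/n = 589.1 − 486.942857 = 102.157143
b = Sxy/Sxx = 102.157143/88.857143 = 1.149678
a = ȳ − b·x̄ = 8.542857 − 1.149678·8.142857 = -0.818810
ŷ(12) = a + b·12 = -0.818810 + 1.149678·12 = 12.977331

12.98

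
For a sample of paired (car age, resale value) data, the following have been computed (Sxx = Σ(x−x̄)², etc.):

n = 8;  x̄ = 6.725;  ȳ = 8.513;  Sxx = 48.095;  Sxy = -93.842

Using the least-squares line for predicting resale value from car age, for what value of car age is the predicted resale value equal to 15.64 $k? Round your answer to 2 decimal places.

b = Sxy/Sxx = -93.842/48.095 = -1.951180
a = ȳ − b·x̄ = 8.513 − (-1.951180)·6.725 = 21.634685
Set a + b·x = 15.64: x = (15.64 − 21.634685) / (-1.951180) = 3.072338

3.07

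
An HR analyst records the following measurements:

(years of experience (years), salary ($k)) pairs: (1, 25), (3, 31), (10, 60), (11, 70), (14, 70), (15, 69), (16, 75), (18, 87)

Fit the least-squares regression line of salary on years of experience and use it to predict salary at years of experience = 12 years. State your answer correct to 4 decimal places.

n = 8, Σx = 88, Σy = 487, Σxy = 6269, Σx² = 1232
Sxx = Σx² − (Σx)²/n = 1232 − 968 = 264
Sxy = Σxy − (Σx)(Σy)/n = 6269 − 5357 = 912
b = Sxy/Sxx = 912/264 = 3.454545
a = ȳ − b·x̄ = 60.875 − 3.454545·11 = 22.875
ŷ(12) = a + b·12 = 22.875 + 3.454545·12 = 64.329545

64.3295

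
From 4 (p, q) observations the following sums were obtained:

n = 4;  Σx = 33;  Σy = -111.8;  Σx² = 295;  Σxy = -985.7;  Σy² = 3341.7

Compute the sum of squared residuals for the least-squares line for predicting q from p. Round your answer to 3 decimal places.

40.485

Sxx = Σx² − (Σx)²/n = 295 − 272.25 = 22.75
Sxy = Σxy − (Σx)(Σy)/n = -985.7 − (-922.35) = -63.35
Syy = Σy² − (Σy)²/n = 3341.7 − 3124.81 = 216.89
b = Sxy/Sxx = -63.35/22.75 = -2.784615
SSE = Syy − b·Sxy = 216.89 − (-2.784615)·(-63.35) = 40.484615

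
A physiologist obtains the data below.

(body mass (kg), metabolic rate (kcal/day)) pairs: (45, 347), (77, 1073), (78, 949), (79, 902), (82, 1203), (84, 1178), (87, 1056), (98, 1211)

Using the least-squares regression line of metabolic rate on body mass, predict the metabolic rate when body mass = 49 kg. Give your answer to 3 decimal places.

n = 8, Σx = 630, Σy = 7919, Σxy = 651664, Σx² = 51232
Sxx = Σx² − (Σx)²/n = 51232 − 49612.5 = 1619.5
Sxy = Σxy − (Σx)(Σy)/n = 651664 − 623621.25 = 28042.75
b = Sxy/Sxx = 28042.75/1619.5 = 17.315684
a = ȳ − b·x̄ = 989.875 − 17.315684·78.75 = -373.735103
ŷ(49) = a + b·49 = -373.735103 + 17.315684·49 = 474.733405

474.733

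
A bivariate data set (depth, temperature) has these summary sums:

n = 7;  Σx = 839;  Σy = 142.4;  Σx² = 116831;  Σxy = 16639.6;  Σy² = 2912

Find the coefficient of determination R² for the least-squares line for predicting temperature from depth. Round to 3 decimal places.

0.742

Sxx = Σx² − (Σx)²/n = 116831 − 100560.142857 = 16270.857143
Sxy = Σxy − (Σx)(Σy)/n = 16639.6 − 17067.657143 = -428.057143
Syy = Σy² − (Σy)²/n = 2912 − 2896.822857 = 15.177143
R² = Sxy²/(Sxx·Syy) = (-428.057143)²/(16270.857143·15.177143) = 0.741999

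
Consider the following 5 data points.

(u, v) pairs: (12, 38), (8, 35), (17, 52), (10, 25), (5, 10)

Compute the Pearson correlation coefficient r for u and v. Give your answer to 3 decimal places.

0.908

n = 5, Σx = 52, Σy = 160, Σxy = 1920, Σx² = 622, Σy² = 6098
Sxx = Σx² − (Σx)²/n = 622 − 540.8 = 81.2
Sxy = Σxy − (Σx)(Σy)/n = 1920 − 1664 = 256
Syy = Σy² − (Σy)²/n = 6098 − 5120 = 978
r = Sxy/√(Sxx·Syy) = 256/√(79413.6) = 256/281.804187 = 0.908432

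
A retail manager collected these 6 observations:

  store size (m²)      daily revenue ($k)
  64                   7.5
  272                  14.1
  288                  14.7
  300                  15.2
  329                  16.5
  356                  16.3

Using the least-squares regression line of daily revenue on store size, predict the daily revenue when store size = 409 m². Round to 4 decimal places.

n = 6, Σx = 1609, Σy = 84.3, Σxy = 24340.1, Σx² = 486001
Sxx = Σx² − (Σx)²/n = 486001 − 431480.166667 = 54520.833333
Sxy = Σxy − (Σx)(Σy)/n = 24340.1 − 22606.45 = 1733.65
b = Sxy/Sxx = 1733.65/54520.833333 = 0.031798
a = ȳ − b·x̄ = 14.05 − 0.031798·268.166667 = 5.522853
ŷ(409) = a + b·409 = 5.522853 + 0.031798·409 = 18.528209

18.5282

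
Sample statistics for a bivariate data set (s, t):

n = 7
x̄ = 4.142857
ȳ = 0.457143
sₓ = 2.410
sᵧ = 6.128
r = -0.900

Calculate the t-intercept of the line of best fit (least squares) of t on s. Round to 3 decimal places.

9.938

b = r · sᵧ/sₓ = -0.9 · 6.128/2.41 = -2.288465
a = ȳ − b·x̄ = 0.457143 − (-2.288465)·4.142857 = 9.937925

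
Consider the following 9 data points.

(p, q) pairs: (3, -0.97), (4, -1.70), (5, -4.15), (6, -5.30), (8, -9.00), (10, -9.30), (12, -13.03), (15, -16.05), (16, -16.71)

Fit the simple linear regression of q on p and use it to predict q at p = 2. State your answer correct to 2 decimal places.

n = 9, Σx = 79, Σy = -76.21, Σxy = -891.73, Σx² = 875
Sxx = Σx² − (Σx)²/n = 875 − 693.444444 = 181.555556
Sxy = Σxy − (Σx)(Σy)/n = -891.73 − (-668.954444) = -222.775556
b = Sxy/Sxx = -222.775556/181.555556 = -1.227038
a = ȳ − b·x̄ = -8.467778 − (-1.227038)·8.777778 = 2.302889
ŷ(2) = a + b·2 = 2.302889 + (-1.227038)·2 = -0.151187

-0.15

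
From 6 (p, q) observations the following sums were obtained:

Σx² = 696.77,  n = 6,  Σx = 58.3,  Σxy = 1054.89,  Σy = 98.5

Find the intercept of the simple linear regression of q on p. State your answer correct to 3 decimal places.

9.123

Sxx = Σx² − (Σx)²/n = 696.77 − 566.481667 = 130.288333
Sxy = Σxy − (Σx)(Σy)/n = 1054.89 − 957.091667 = 97.798333
b = Sxy/Sxx = 97.798333/130.288333 = 0.750630
a = ȳ − b·x̄ = 16.416667 − 0.750630·9.716667 = 9.123045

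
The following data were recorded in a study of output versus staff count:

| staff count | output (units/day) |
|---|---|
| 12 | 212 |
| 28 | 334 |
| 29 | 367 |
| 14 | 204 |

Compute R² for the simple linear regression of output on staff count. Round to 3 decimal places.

0.970

n = 4, Σx = 83, Σy = 1117, Σxy = 25395, Σx² = 1965, Σy² = 332805
Sxx = Σx² − (Σx)²/n = 1965 − 1722.25 = 242.75
Sxy = Σxy − (Σx)(Σy)/n = 25395 − 23177.75 = 2217.25
Syy = Σy² − (Σy)²/n = 332805 − 311922.25 = 20882.75
R² = Sxy²/(Sxx·Syy) = (2217.25)²/(242.75·20882.75) = 0.969800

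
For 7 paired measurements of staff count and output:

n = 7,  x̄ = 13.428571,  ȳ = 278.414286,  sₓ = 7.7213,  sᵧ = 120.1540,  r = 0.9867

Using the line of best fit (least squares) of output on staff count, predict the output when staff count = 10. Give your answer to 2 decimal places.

225.77

b = r · sᵧ/sₓ = 0.9867 · 120.154/7.7213 = 15.354403
a = ȳ − b·x̄ = 278.414286 − 15.354403·13.428571 = 72.226595
ŷ(10) = a + b·10 = 72.226595 + 15.354403·10 = 225.770625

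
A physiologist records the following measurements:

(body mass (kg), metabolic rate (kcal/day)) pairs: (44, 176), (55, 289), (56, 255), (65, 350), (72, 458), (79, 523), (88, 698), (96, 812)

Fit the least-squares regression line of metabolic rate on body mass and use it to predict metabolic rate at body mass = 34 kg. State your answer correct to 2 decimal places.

7.03

n = 8, Σx = 555, Σy = 3561, Σxy = 274338, Σx² = 40707
Sxx = Σx² − (Σx)²/n = 40707 − 38503.125 = 2203.875
Sxy = Σxy − (Σx)(Σy)/n = 274338 − 247044.375 = 27293.625
b = Sxy/Sxx = 27293.625/2203.875 = 12.384380
a = ȳ − b·x̄ = 445.125 − 12.384380·69.375 = -414.041348
ŷ(34) = a + b·34 = -414.041348 + 12.384380·34 = 7.027565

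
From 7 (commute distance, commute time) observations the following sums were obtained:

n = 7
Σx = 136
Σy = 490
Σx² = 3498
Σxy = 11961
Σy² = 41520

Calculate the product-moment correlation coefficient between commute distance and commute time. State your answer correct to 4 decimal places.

0.9821

Sxx = Σx² − (Σx)²/n = 3498 − 2642.285714 = 855.714286
Sxy = Σxy − (Σx)(Σy)/n = 11961 − 9520 = 2441
Syy = Σy² − (Σy)²/n = 41520 − 34300 = 7220
r = Sxy/√(Sxx·Syy) = 2441/√(6178257.142857) = 2441/2485.610014 = 0.982053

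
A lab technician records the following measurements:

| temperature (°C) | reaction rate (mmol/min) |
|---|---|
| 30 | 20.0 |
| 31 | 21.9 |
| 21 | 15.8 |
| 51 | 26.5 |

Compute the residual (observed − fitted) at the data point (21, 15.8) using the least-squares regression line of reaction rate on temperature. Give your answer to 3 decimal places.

n = 4, Σx = 133, Σy = 84.2, Σxy = 2962.2, Σx² = 4903
Sxx = Σx² − (Σx)²/n = 4903 − 4422.25 = 480.75
Sxy = Σxy − (Σx)(Σy)/n = 2962.2 − 2799.65 = 162.55
b = Sxy/Sxx = 162.55/480.75 = 0.338118
a = ȳ − b·x̄ = 21.05 − 0.338118·33.25 = 9.807592
ŷ(21) = 9.807592 + 0.338118·21 = 16.908060
residual = y − ŷ = 15.8 − 16.908060 = -1.108060

-1.108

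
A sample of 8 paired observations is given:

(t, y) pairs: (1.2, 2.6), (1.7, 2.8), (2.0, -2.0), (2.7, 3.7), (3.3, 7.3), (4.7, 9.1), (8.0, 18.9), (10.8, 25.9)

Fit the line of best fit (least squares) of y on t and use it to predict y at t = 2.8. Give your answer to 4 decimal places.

4.5171

n = 8, Σx = 34.4, Σy = 68.3, Σxy = 511.65, Σx² = 229.24
Sxx = Σx² − (Σx)²/n = 229.24 − 147.92 = 81.32
Sxy = Σxy − (Σx)(Σy)/n = 511.65 − 293.69 = 217.96
b = Sxy/Sxx = 217.96/81.32 = 2.680275
a = ȳ − b·x̄ = 8.5375 − 2.680275·4.3 = -2.987684
ŷ(2.8) = a + b·2.8 = -2.987684 + 2.680275·2.8 = 4.517087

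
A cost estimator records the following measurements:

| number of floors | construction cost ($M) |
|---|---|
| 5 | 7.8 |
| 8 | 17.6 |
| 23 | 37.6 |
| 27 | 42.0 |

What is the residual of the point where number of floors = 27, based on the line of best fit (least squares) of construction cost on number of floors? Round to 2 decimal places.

-0.89

n = 4, Σx = 63, Σy = 105, Σxy = 2178.6, Σx² = 1347
Sxx = Σx² − (Σx)²/n = 1347 − 992.25 = 354.75
Sxy = Σxy − (Σx)(Σy)/n = 2178.6 − 1653.75 = 524.85
b = Sxy/Sxx = 524.85/354.75 = 1.479493
a = ȳ − b·x̄ = 26.25 − 1.479493·15.75 = 2.947992
ŷ(27) = 2.947992 + 1.479493·27 = 42.894292
residual = y − ŷ = 42.0 − 42.894292 = -0.894292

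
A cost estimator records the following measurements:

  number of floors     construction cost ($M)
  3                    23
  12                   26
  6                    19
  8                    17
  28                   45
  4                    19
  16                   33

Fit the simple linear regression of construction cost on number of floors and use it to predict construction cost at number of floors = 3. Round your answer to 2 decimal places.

17.46

n = 7, Σx = 77, Σy = 182, Σxy = 2495, Σx² = 1309
Sxx = Σx² − (Σx)²/n = 1309 − 847 = 462
Sxy = Σxy − (Σx)(Σy)/n = 2495 − 2002 = 493
b = Sxy/Sxx = 493/462 = 1.067100
a = ȳ − b·x̄ = 26 − 1.067100·11 = 14.261905
ŷ(3) = a + b·3 = 14.261905 + 1.067100·3 = 17.463203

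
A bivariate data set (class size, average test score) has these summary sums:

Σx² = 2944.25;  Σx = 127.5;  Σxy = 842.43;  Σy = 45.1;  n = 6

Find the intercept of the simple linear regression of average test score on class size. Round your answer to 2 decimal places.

Sxx = Σx² − (Σx)²/n = 2944.25 − 2709.375 = 234.875
Sxy = Σxy − (Σx)(Σy)/n = 842.43 − 958.375 = -115.945
b = Sxy/Sxx = -115.945/234.875 = -0.493646
a = ȳ − b·x̄ = 7.516667 − (-0.493646)·21.25 = 18.006635

18.01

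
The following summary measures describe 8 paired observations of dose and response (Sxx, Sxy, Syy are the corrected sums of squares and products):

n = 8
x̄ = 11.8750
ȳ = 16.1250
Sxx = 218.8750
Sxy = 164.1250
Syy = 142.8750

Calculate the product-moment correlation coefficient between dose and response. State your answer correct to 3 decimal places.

r = Sxy/√(Sxx·Syy) = 164.125/√(31271.765625) = 164.125/176.838247 = 0.928108

0.928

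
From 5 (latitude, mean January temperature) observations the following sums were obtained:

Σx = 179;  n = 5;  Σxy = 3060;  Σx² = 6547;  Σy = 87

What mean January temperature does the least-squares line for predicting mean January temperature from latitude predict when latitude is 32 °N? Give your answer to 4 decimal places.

18.8948

Sxx = Σx² − (Σx)²/n = 6547 − 6408.2 = 138.8
Sxy = Σxy − (Σx)(Σy)/n = 3060 − 3114.6 = -54.6
b = Sxy/Sxx = -54.6/138.8 = -0.393372
a = ȳ − b·x̄ = 17.4 − (-0.393372)·35.8 = 31.482709
ŷ(32) = a + b·32 = 31.482709 + (-0.393372)·32 = 18.894813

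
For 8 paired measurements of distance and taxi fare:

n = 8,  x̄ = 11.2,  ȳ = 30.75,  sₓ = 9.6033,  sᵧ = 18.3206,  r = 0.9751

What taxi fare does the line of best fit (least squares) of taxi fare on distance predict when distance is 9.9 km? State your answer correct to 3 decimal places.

28.332

b = r · sᵧ/sₓ = 0.9751 · 18.3206/9.6033 = 1.860237
a = ȳ − b·x̄ = 30.75 − 1.860237·11.2 = 9.915342
ŷ(9.9) = a + b·9.9 = 9.915342 + 1.860237·9.9 = 28.331691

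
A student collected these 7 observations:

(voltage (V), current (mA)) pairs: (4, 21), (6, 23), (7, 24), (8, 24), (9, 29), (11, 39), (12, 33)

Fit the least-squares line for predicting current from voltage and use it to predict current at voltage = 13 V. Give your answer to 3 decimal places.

n = 7, Σx = 57, Σy = 193, Σxy = 1668, Σx² = 511
Sxx = Σx² − (Σx)²/n = 511 − 464.142857 = 46.857143
Sxy = Σxy − (Σx)(Σy)/n = 1668 − 1571.571429 = 96.428571
b = Sxy/Sxx = 96.428571/46.857143 = 2.057927
a = ȳ − b·x̄ = 27.571429 − 2.057927·8.142857 = 10.814024
ŷ(13) = a + b·13 = 10.814024 + 2.057927·13 = 37.567073

37.567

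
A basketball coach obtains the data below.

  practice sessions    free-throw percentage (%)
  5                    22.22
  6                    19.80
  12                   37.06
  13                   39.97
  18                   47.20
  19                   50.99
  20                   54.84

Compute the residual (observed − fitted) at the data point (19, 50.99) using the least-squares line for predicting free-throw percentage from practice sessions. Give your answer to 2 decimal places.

n = 7, Σx = 93, Σy = 272.08, Σxy = 4109.44, Σx² = 1459
Sxx = Σx² − (Σx)²/n = 1459 − 1235.571429 = 223.428571
Sxy = Σxy − (Σx)(Σy)/n = 4109.44 − 3614.777143 = 494.662857
b = Sxy/Sxx = 494.662857/223.428571 = 2.213964
a = ȳ − b·x̄ = 38.868571 − 2.213964·13.285714 = 9.454476
ŷ(19) = 9.454476 + 2.213964·19 = 51.519795
residual = y − ŷ = 50.99 − 51.519795 = -0.529795

-0.53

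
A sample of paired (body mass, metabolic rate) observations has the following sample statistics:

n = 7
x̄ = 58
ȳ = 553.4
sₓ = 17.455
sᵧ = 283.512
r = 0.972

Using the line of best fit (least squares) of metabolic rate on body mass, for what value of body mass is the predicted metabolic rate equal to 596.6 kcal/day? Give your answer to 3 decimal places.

60.736

b = r · sᵧ/sₓ = 0.972 · 283.512/17.455 = 15.787663
a = ȳ − b·x̄ = 553.4 − 15.787663·58 = -362.284475
Set a + b·x = 596.6: x = (596.6 − (-362.284475)) / 15.787663 = 60.736314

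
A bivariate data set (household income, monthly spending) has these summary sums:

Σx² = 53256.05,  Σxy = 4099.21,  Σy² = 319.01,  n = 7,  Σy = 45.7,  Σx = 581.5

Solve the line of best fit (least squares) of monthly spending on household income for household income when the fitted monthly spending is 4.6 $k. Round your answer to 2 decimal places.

Sxx = Σx² − (Σx)²/n = 53256.05 − 48306.035714 = 4950.014286
Sxy = Σxy − (Σx)(Σy)/n = 4099.21 − 3796.364286 = 302.845714
b = Sxy/Sxx = 302.845714/4950.014286 = 0.061181
a = ȳ − b·x̄ = 6.528571 − 0.061181·83.071429 = 1.446197
Set a + b·x = 4.6: x = (4.6 − 1.446197) / 0.061181 = 51.548922

51.55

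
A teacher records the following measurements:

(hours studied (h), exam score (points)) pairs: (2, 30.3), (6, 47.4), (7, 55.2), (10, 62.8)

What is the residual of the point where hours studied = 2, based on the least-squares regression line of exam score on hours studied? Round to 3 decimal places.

n = 4, Σx = 25, Σy = 195.7, Σxy = 1359.4, Σx² = 189
Sxx = Σx² − (Σx)²/n = 189 − 156.25 = 32.75
Sxy = Σxy − (Σx)(Σy)/n = 1359.4 − 1223.125 = 136.275
b = Sxy/Sxx = 136.275/32.75 = 4.161069
a = ȳ − b·x̄ = 48.925 − 4.161069·6.25 = 22.918321
ŷ(2) = 22.918321 + 4.161069·2 = 31.240458
residual = y − ŷ = 30.3 − 31.240458 = -0.940458

-0.940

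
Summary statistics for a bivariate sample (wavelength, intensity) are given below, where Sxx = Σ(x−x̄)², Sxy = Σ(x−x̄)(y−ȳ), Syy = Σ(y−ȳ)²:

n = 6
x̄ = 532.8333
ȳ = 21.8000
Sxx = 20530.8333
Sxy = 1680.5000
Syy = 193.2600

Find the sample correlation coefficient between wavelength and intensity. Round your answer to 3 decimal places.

0.844

r = Sxy/√(Sxx·Syy) = 1680.5/√(3967788.843558) = 1680.5/1991.930933 = 0.843654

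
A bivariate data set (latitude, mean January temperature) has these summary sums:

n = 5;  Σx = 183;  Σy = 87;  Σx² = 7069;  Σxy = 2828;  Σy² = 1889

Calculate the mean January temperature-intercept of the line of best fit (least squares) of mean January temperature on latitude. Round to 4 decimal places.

Sxx = Σx² − (Σx)²/n = 7069 − 6697.8 = 371.2
Sxy = Σxy − (Σx)(Σy)/n = 2828 − 3184.2 = -356.2
b = Sxy/Sxx = -356.2/371.2 = -0.959591
a = ȳ − b·x̄ = 17.4 − (-0.959591)·36.6 = 52.521013

52.5210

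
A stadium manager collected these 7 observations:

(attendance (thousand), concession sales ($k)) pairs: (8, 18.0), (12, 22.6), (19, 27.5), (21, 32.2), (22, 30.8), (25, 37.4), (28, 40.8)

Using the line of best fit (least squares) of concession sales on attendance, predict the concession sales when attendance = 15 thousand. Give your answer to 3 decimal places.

25.142

n = 7, Σx = 135, Σy = 209.3, Σxy = 4368.9, Σx² = 2903
Sxx = Σx² − (Σx)²/n = 2903 − 2603.571429 = 299.428571
Sxy = Σxy − (Σx)(Σy)/n = 4368.9 − 4036.5 = 332.4
b = Sxy/Sxx = 332.4/299.428571 = 1.110115
a = ȳ − b·x̄ = 29.9 − 1.110115·19.285714 = 8.490649
ŷ(15) = a + b·15 = 8.490649 + 1.110115·15 = 25.142366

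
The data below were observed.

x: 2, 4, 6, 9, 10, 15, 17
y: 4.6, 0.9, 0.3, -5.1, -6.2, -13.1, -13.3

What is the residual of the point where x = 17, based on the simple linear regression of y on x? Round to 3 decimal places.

n = 7, Σx = 63, Σy = -31.9, Σxy = -515.9, Σx² = 751
Sxx = Σx² − (Σx)²/n = 751 − 567 = 184
Sxy = Σxy − (Σx)(Σy)/n = -515.9 − (-287.1) = -228.8
b = Sxy/Sxx = -228.8/184 = -1.243478
a = ȳ − b·x̄ = -4.557143 − (-1.243478)·9 = 6.634161
ŷ(17) = 6.634161 + (-1.243478)·17 = -14.504969
residual = y − ŷ = -13.3 − (-14.504969) = 1.204969

1.205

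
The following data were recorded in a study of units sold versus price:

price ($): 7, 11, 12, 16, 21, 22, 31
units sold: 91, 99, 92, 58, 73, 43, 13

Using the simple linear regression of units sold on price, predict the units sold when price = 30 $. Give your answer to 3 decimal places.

21.871

n = 7, Σx = 120, Σy = 469, Σxy = 6640, Σx² = 2456
Sxx = Σx² − (Σx)²/n = 2456 − 2057.142857 = 398.857143
Sxy = Σxy − (Σx)(Σy)/n = 6640 − 8040 = -1400
b = Sxy/Sxx = -1400/398.857143 = -3.510029
a = ȳ − b·x̄ = 67 − (-3.510029)·17.142857 = 127.171920
ŷ(30) = a + b·30 = 127.171920 + (-3.510029)·30 = 21.871060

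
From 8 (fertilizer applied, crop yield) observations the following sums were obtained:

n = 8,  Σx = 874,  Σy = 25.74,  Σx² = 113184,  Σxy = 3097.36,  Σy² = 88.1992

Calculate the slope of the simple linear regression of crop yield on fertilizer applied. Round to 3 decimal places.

Sxx = Σx² − (Σx)²/n = 113184 − 95484.5 = 17699.5
Sxy = Σxy − (Σx)(Σy)/n = 3097.36 − 2812.095 = 285.265
b = Sxy/Sxx = 285.265/17699.5 = 0.016117

0.016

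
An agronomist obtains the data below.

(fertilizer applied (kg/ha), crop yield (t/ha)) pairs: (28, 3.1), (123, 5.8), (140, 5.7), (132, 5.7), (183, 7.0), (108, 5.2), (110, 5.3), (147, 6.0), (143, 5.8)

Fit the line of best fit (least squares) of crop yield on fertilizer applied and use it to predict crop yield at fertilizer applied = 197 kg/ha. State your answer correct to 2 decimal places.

7.29

n = 9, Σx = 1114, Σy = 49.6, Σxy = 6487.6, Σx² = 152248
Sxx = Σx² − (Σx)²/n = 152248 − 137888.444444 = 14359.555556
Sxy = Σxy − (Σx)(Σy)/n = 6487.6 − 6139.377778 = 348.222222
b = Sxy/Sxx = 348.222222/14359.555556 = 0.024250
a = ȳ − b·x̄ = 5.511111 − 0.024250·123.777778 = 2.509474
ŷ(197) = a + b·197 = 2.509474 + 0.024250·197 = 7.286765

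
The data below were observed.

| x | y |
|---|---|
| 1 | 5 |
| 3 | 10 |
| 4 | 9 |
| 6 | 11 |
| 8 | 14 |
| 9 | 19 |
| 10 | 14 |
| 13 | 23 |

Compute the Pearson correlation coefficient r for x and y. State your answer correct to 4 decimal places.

0.9365

n = 8, Σx = 54, Σy = 105, Σxy = 859, Σx² = 476, Σy² = 1609
Sxx = Σx² − (Σx)²/n = 476 − 364.5 = 111.5
Sxy = Σxy − (Σx)(Σy)/n = 859 − 708.75 = 150.25
Syy = Σy² − (Σy)²/n = 1609 − 1378.125 = 230.875
r = Sxy/√(Sxx·Syy) = 150.25/√(25742.5625) = 150.25/160.444889 = 0.936459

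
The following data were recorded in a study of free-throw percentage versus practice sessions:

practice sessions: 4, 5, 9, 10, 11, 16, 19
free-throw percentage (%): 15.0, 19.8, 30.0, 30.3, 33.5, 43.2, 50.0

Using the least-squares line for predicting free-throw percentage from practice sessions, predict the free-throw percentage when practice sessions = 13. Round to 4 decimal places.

n = 7, Σx = 74, Σy = 221.8, Σxy = 2741.7, Σx² = 960
Sxx = Σx² − (Σx)²/n = 960 − 782.285714 = 177.714286
Sxy = Σxy − (Σx)(Σy)/n = 2741.7 − 2344.742857 = 396.957143
b = Sxy/Sxx = 396.957143/177.714286 = 2.233682
a = ȳ − b·x̄ = 31.685714 − 2.233682·10.571429 = 8.072508
ŷ(13) = a + b·13 = 8.072508 + 2.233682·13 = 37.110370

37.1104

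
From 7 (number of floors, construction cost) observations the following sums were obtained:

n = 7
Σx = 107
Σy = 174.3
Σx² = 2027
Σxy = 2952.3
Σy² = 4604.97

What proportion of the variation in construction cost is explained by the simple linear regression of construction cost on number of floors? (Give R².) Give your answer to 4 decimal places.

Sxx = Σx² − (Σx)²/n = 2027 − 1635.571429 = 391.428571
Sxy = Σxy − (Σx)(Σy)/n = 2952.3 − 2664.3 = 288
Syy = Σy² − (Σy)²/n = 4604.97 − 4340.07 = 264.9
R² = Sxy²/(Sxx·Syy) = (288)²/(391.428571·264.9) = 0.799927

0.7999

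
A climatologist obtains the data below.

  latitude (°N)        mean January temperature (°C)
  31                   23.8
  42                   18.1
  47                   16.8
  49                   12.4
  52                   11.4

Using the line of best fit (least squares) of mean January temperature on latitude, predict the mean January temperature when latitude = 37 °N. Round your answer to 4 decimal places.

n = 5, Σx = 221, Σy = 82.5, Σxy = 3488, Σx² = 10039
Sxx = Σx² − (Σx)²/n = 10039 − 9768.2 = 270.8
Sxy = Σxy − (Σx)(Σy)/n = 3488 − 3646.5 = -158.5
b = Sxy/Sxx = -158.5/270.8 = -0.585303
a = ȳ − b·x̄ = 16.5 − (-0.585303)·44.2 = 42.370384
ŷ(37) = a + b·37 = 42.370384 + (-0.585303)·37 = 20.714180

20.7142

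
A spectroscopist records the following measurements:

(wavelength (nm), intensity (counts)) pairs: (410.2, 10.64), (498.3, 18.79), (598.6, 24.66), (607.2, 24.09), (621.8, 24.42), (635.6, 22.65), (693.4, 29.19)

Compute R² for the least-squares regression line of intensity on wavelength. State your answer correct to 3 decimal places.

0.932

n = 7, Σx = 4065.1, Σy = 154.44, Σxy = 92937.551, Σx² = 2415006.89, Σy² = 3616.1324
Sxx = Σx² − (Σx)²/n = 2415006.89 − 2360719.715714 = 54287.174286
Sxy = Σxy − (Σx)(Σy)/n = 92937.551 − 89687.720571 = 3249.830429
Syy = Σy² − (Σy)²/n = 3616.1324 − 3407.387657 = 208.744743
R² = Sxy²/(Sxx·Syy) = (3249.830429)²/(54287.174286·208.744743) = 0.931984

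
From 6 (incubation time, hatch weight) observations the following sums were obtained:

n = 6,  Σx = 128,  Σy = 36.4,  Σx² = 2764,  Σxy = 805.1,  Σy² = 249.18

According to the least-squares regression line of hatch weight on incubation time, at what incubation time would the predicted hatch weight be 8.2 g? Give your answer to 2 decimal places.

23.82

Sxx = Σx² − (Σx)²/n = 2764 − 2730.666667 = 33.333333
Sxy = Σxy − (Σx)(Σy)/n = 805.1 − 776.533333 = 28.566667
b = Sxy/Sxx = 28.566667/33.333333 = 0.857
a = ȳ − b·x̄ = 6.066667 − 0.857·21.333333 = -12.216
Set a + b·x = 8.2: x = (8.2 − (-12.216)) / 0.857 = 23.822637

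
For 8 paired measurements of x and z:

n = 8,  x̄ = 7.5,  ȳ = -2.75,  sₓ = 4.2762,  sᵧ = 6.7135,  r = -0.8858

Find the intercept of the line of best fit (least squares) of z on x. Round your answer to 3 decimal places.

7.680

b = r · sᵧ/sₓ = -0.8858 · 6.7135/4.2762 = -1.390678
a = ȳ − b·x̄ = -2.75 − (-1.390678)·7.5 = 7.680087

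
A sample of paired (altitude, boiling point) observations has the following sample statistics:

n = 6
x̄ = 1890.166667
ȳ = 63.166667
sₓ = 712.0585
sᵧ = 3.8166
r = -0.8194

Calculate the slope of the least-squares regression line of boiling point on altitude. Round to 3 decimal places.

-0.004

b = r · sᵧ/sₓ = -0.8194 · 3.8166/712.0585 = -0.004392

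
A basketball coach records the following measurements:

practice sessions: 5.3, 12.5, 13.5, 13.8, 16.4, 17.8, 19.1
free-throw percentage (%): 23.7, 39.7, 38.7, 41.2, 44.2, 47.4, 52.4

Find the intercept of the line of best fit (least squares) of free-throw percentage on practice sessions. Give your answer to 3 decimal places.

n = 7, Σx = 98.4, Σy = 287.3, Σxy = 4282.31, Σx² = 1507.64
Sxx = Σx² − (Σx)²/n = 1507.64 − 1383.222857 = 124.417143
Sxy = Σxy − (Σx)(Σy)/n = 4282.31 − 4038.617143 = 243.692857
b = Sxy/Sxx = 243.692857/124.417143 = 1.958676
a = ȳ − b·x̄ = 41.042857 − 1.958676·14.057143 = 13.509470

13.509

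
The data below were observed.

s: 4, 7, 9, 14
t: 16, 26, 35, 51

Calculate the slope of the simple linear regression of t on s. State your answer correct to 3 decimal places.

n = 4, Σx = 34, Σy = 128, Σxy = 1275, Σx² = 342
Sxx = Σx² − (Σx)²/n = 342 − 289 = 53
Sxy = Σxy − (Σx)(Σy)/n = 1275 − 1088 = 187
b = Sxy/Sxx = 187/53 = 3.528302

3.528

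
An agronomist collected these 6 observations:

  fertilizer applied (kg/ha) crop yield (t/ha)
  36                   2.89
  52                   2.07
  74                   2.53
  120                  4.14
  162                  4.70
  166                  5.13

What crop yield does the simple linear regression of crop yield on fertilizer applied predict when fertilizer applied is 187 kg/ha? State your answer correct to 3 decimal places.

n = 6, Σx = 610, Σy = 21.46, Σxy = 2508.68, Σx² = 77676
Sxx = Σx² − (Σx)²/n = 77676 − 62016.666667 = 15659.333333
Sxy = Σxy − (Σx)(Σy)/n = 2508.68 − 2181.766667 = 326.913333
b = Sxy/Sxx = 326.913333/15659.333333 = 0.020877
a = ȳ − b·x̄ = 3.576667 − 0.020877·101.666667 = 1.454214
ŷ(187) = a + b·187 = 1.454214 + 0.020877·187 = 5.358135

5.358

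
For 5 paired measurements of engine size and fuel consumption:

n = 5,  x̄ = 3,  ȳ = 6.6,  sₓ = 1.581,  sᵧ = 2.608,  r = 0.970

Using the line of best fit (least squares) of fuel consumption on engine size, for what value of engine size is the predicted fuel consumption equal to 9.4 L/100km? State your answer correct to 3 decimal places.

b = r · sᵧ/sₓ = 0.97 · 2.608/1.581 = 1.600101
a = ȳ − b·x̄ = 6.6 − 1.600101·3 = 1.799696
Set a + b·x = 9.4: x = (9.4 − 1.799696) / 1.600101 = 4.749889

4.750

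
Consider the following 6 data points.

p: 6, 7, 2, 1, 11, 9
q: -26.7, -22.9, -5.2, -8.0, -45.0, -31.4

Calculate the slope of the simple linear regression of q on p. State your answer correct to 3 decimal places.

-3.701

n = 6, Σx = 36, Σy = -139.2, Σxy = -1116.5, Σx² = 292
Sxx = Σx² − (Σx)²/n = 292 − 216 = 76
Sxy = Σxy − (Σx)(Σy)/n = -1116.5 − (-835.2) = -281.3
b = Sxy/Sxx = -281.3/76 = -3.701316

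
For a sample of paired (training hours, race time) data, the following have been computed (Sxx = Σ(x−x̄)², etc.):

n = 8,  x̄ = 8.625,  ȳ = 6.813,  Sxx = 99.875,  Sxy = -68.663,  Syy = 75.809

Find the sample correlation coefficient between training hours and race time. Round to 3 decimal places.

r = Sxy/√(Sxx·Syy) = -68.663/√(7571.423875) = -68.663/87.013929 = -0.789104

-0.789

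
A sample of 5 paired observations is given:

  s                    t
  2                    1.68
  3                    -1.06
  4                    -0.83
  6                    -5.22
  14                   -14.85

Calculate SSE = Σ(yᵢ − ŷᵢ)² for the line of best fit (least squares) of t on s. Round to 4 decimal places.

2.4877

n = 5, Σx = 29, Σy = -20.28, Σxy = -242.36, Σx² = 261, Σy² = 252.4058
Sxx = Σx² − (Σx)²/n = 261 − 168.2 = 92.8
Sxy = Σxy − (Σx)(Σy)/n = -242.36 − (-117.624) = -124.736
Syy = Σy² − (Σy)²/n = 252.4058 − 82.25568 = 170.15012
b = Sxy/Sxx = -124.736/92.8 = -1.344138
SSE = Syy − b·Sxy = 170.15012 − (-1.344138)·(-124.736) = 2.487731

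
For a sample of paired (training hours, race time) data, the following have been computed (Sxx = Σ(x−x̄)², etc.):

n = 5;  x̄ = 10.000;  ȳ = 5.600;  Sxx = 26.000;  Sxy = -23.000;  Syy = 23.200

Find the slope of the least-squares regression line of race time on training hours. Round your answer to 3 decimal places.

b = Sxy/Sxx = -23/26 = -0.884615

-0.885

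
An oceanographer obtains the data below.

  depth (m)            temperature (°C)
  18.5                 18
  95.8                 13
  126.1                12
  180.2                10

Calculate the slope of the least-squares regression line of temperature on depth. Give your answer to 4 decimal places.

n = 4, Σx = 420.6, Σy = 53, Σxy = 4893.6, Σx² = 57893.14
Sxx = Σx² − (Σx)²/n = 57893.14 − 44226.09 = 13667.05
Sxy = Σxy − (Σx)(Σy)/n = 4893.6 − 5572.95 = -679.35
b = Sxy/Sxx = -679.35/13667.05 = -0.049707

-0.0497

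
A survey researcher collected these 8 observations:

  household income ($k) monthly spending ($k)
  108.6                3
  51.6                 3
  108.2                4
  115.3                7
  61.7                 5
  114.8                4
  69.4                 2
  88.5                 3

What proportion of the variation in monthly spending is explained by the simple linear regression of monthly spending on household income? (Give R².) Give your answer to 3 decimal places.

n = 8, Σx = 718.1, Σy = 31, Σxy = 2892.5, Σx² = 69092.39, Σy² = 137
Sxx = Σx² − (Σx)²/n = 69092.39 − 64458.45125 = 4633.93875
Sxy = Σxy − (Σx)(Σy)/n = 2892.5 − 2782.6375 = 109.8625
Syy = Σy² − (Σy)²/n = 137 − 120.125 = 16.875
R² = Sxy²/(Sxx·Syy) = (109.8625)²/(4633.93875·16.875) = 0.154349

0.154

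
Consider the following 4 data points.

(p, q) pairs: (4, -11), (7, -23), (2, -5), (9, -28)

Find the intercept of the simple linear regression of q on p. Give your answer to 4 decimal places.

n = 4, Σx = 22, Σy = -67, Σxy = -467, Σx² = 150
Sxx = Σx² − (Σx)²/n = 150 − 121 = 29
Sxy = Σxy − (Σx)(Σy)/n = -467 − (-368.5) = -98.5
b = Sxy/Sxx = -98.5/29 = -3.396552
a = ȳ − b·x̄ = -16.75 − (-3.396552)·5.5 = 1.931034

1.9310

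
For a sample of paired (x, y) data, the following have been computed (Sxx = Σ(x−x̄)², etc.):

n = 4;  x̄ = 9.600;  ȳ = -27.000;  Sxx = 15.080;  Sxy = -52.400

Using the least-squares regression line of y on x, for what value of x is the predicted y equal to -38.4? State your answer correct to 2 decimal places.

b = Sxy/Sxx = -52.4/15.08 = -3.474801
a = ȳ − b·x̄ = -27 − (-3.474801)·9.6 = 6.358090
Set a + b·x = -38.4: x = (-38.4 − 6.358090) / (-3.474801) = 12.880763

12.88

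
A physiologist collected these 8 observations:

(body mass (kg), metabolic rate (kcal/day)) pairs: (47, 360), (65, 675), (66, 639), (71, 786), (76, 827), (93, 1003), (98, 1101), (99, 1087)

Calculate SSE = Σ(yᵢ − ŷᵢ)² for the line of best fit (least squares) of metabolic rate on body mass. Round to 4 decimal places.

8381.5818

n = 8, Σx = 615, Σy = 6478, Σxy = 530417, Σx² = 49661, Σy² = 5695050
Sxx = Σx² − (Σx)²/n = 49661 − 47278.125 = 2382.875
Sxy = Σxy − (Σx)(Σy)/n = 530417 − 497996.25 = 32420.75
Syy = Σy² − (Σy)²/n = 5695050 − 5245560.5 = 449489.5
b = Sxy/Sxx = 32420.75/2382.875 = 13.605728
SSE = Syy − b·Sxy = 449489.5 − 13.605728·32420.75 = 8381.581808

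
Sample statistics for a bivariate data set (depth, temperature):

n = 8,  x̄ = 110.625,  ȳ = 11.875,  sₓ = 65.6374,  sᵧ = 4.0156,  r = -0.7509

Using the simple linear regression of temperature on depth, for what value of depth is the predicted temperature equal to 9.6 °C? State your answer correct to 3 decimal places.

b = r · sᵧ/sₓ = -0.7509 · 4.0156/65.6374 = -0.045939
a = ȳ − b·x̄ = 11.875 − (-0.045939)·110.625 = 16.956998
Set a + b·x = 9.6: x = (9.6 − 16.956998) / (-0.045939) = 160.147233

160.147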